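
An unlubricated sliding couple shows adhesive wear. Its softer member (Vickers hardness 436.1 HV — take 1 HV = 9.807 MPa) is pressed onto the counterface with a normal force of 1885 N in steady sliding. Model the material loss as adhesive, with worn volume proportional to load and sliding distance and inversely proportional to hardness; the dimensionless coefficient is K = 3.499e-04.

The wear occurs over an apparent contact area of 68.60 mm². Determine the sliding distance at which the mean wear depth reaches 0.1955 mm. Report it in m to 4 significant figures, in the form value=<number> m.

value=86.96 m

Each operation carries full float precision, and the intermediates are shown rounded; a single final rounding, at 4 significant digits.
Hardness H = 436.1 HV × 9.807 MPa/HV = 4277 MPa = 4.277e+09 Pa.
Contact area A = 68.60 mm² = 6.860e-05 m².
Depth limit h_lim = 0.1955 mm = 1.955e-04 m.
Working in SI base units: W = 1885 N, H = 4.277e+09 Pa, K = 3.499e-04.
Permissible volume V_lim = h_lim·A = 1.955e-04 · 6.860e-05 = 1.341e-08 m³.
Life L = V_lim·H/(K·W) = 1.341e-08 · 4.277e+09 / (3.499e-04 · 1885) = 86.96 m.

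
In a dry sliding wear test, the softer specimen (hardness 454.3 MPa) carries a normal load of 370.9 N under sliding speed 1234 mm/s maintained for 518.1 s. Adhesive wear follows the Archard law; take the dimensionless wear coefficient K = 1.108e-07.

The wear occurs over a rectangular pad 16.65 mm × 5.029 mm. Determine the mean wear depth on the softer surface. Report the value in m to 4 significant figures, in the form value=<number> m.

Intermediates are displayed rounded. Every step holds exact precision. Rounded once at the end, at 4 significant figures.
Convert: Sliding speed v = 1234 mm/s = 1.234 m/s. The distance L = v·t = 1.234 m/s × 518.1 s = 639.3 m.
Convert: Hardness H = 454.3 MPa = 4.543e+08 Pa.
Convert: Pad sides 16.65 mm × 5.029 mm = 0.01665 m × 0.005029 m. Contact area A = 0.01665 m × 0.005029 m = 8.373e-05 m².
Expressed in SI base units: W = 370.9 N, H = 4.543e+08 Pa, K = 1.108e-07.
Volume removed: V = K·W·L/H = 1.108e-07 · 370.9 · 639.3 / 4.543e+08 = 5.783e-11 m³.
Mean wear depth h = V/A = 5.783e-11 / 8.373e-05 = 6.907e-07 m.

value=6.907e-07 m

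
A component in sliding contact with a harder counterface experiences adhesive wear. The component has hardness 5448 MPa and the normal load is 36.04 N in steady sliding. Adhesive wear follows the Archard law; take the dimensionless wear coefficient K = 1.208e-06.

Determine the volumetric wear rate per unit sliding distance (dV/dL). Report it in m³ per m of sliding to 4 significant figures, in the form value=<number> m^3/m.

The algebra maintains exact precision; intermediates appear rounded. Rounded just once: 4 significant figures.
Convert: Hardness H = 5448 MPa = 5.448e+09 Pa.
Working in SI base units: W = 36.04 N, H = 5.448e+09 Pa, K = 1.208e-06.
Sliding wear rate dV/dL = K·W/H (independent of L): 1.208e-06 · 36.04 / 5.448e+09 = 7.991e-15 m³/m.

value=7.991e-15 m^3/m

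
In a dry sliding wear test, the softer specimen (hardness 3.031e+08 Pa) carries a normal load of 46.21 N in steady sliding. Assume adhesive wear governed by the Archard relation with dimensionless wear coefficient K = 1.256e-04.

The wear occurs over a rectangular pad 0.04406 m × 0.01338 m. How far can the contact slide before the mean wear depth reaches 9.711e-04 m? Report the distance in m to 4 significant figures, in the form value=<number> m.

value=2.990e+04 m

The computation carries full float precision, and the intermediates are shown rounded. Rounded just once: 4 significant digits.
Contact area A = 0.04406 m × 0.01338 m = 5.895e-04 m².
Restated in SI base units: W = 46.21 N, H = 3.031e+08 Pa, K = 1.256e-04.
At the depth limit, V_lim = h_lim·A = 9.711e-04 · 5.895e-04 = 5.725e-07 m³.
Inverting, life L = V_lim·H/(K·W) = 5.725e-07 · 3.031e+08 / (1.256e-04 · 46.21) = 2.990e+04 m.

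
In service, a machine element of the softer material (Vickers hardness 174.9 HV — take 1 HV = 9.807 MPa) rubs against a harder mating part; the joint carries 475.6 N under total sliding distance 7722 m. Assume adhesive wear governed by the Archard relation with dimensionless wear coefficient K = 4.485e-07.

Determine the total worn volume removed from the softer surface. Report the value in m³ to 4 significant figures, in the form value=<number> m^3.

Every step maintains full float precision — intermediates appear rounded — a lone final rounding to 4 significant figures.
Hardness H = 174.9 HV × 9.807 MPa/HV = 1715 MPa = 1.715e+09 Pa.
Restated in SI base units: W = 475.6 N, H = 1.715e+09 Pa, K = 4.485e-07.
Volume removed: V = K·W·L/H = 4.485e-07 · 475.6 · 7722 / 1.715e+09 = 9.603e-10 m³.

value=9.603e-10 m^3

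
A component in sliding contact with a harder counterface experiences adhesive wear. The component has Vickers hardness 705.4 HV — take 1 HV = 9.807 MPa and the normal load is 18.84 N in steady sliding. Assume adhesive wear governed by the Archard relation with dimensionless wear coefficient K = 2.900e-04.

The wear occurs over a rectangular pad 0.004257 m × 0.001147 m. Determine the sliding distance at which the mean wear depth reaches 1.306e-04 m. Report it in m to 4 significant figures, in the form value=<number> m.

value=807.4 m

Intermediates appear rounded, and every step keeps full float precision; rounded once at the end: 4 significant digits.
Hardness H = 705.4 HV × 9.807 MPa/HV = 6918 MPa = 6.918e+09 Pa.
Contact area A = 0.004257 m × 0.001147 m = 4.883e-06 m².
As SI base values: W = 18.84 N, H = 6.918e+09 Pa, K = 2.900e-04.
At the depth limit, V_lim = h_lim·A = 1.306e-04 · 4.883e-06 = 6.377e-10 m³.
Sliding life L = V_lim·H/(K·W) = 6.377e-10 · 6.918e+09 / (2.900e-04 · 18.84) = 807.4 m.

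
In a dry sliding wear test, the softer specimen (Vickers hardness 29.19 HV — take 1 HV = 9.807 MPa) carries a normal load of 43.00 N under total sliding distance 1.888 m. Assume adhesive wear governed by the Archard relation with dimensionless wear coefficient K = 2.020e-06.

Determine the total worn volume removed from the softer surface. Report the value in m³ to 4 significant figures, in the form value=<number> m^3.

All arithmetic runs at exact precision, and shown intermediates are rounded; rounded once at the end, at 4 significant figures.
Hardness H = 29.19 HV × 9.807 MPa/HV = 286.3 MPa = 2.863e+08 Pa.
In SI base units, W = 43.00 N, H = 2.863e+08 Pa, K = 2.020e-06.
By Archard's law, V = K·W·L/H = 2.020e-06 · 43.00 · 1.888 / 2.863e+08 = 5.729e-13 m³.

value=5.729e-13 m^3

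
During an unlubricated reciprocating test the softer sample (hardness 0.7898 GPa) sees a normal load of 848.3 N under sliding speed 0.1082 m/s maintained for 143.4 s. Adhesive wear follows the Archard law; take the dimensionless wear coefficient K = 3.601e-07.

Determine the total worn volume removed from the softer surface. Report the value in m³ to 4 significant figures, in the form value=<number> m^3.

All arithmetic maintains full precision; the intermediates appear rounded; one last rounding to four significant digits.
Convert: Distance L = v·t = 0.1082 m/s × 143.4 s = 15.52 m.
Convert: Hardness H = 0.7898 GPa = 7.898e+08 Pa.
As SI base values: W = 848.3 N, H = 7.898e+08 Pa, K = 3.601e-07.
Volume removed: V = K·W·L/H = 3.601e-07 · 848.3 · 15.52 / 7.898e+08 = 6.001e-12 m³.

value=6.001e-12 m^3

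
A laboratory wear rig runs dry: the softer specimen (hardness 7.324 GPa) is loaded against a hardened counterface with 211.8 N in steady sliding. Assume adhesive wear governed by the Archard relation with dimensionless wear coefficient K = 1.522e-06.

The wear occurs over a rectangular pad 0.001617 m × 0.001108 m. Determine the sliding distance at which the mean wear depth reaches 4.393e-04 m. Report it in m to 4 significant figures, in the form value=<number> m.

Intermediates are shown rounded, and every step runs at full float precision, and a single final rounding: 4 significant figures.
Convert: Hardness H = 7.324 GPa = 7.324e+09 Pa.
Convert: Contact area A = 0.001617 m × 0.001108 m = 1.792e-06 m².
Expressed in SI base units: W = 211.8 N, H = 7.324e+09 Pa, K = 1.522e-06.
Wearable volume V_lim = h_lim·A = 4.393e-04 · 1.792e-06 = 7.871e-10 m³.
Life L = V_lim·H/(K·W) = 7.871e-10 · 7.324e+09 / (1.522e-06 · 211.8) = 1.788e+04 m.

value=1.788e+04 m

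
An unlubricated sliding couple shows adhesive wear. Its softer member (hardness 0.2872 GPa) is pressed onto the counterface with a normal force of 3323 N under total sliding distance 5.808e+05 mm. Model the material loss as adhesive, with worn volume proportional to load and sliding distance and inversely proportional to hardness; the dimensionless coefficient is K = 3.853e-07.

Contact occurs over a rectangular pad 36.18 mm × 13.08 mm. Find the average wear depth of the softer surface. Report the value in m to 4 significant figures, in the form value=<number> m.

value=5.471e-06 m

Each operation carries full float precision; the intermediates appear rounded — rounded just once: four significant figures.
Convert: The distance L = 5.808e+05 mm = 580.8 m.
Convert: Hardness H = 0.2872 GPa = 2.872e+08 Pa.
Convert: Pad sides 36.18 mm × 13.08 mm = 0.03618 m × 0.01308 m. Contact area A = 0.03618 m × 0.01308 m = 4.732e-04 m².
Restated in SI base units: W = 3323 N, H = 2.872e+08 Pa, K = 3.853e-07.
Apply Archard: V = K·W·L/H = 3.853e-07 · 3323 · 580.8 / 2.872e+08 = 2.589e-09 m³.
Wear depth h = V/A = 2.589e-09 / 4.732e-04 = 5.471e-06 m.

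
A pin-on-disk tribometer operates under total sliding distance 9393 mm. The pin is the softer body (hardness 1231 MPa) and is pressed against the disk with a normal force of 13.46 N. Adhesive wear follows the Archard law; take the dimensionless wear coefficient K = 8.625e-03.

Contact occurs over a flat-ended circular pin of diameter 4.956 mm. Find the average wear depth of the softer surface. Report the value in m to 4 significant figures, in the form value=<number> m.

value=4.592e-05 m

The computation runs at full float precision, and intermediate values are displayed rounded. Rounded once at the end: four significant figures.
Total distance L = 9393 mm = 9.393 m.
Hardness H = 1231 MPa = 1.231e+09 Pa.
Pin diameter d = 4.956 mm = 0.004956 m. Contact area A = π·d²/4 = π·(0.004956 m)²/4 = 1.929e-05 m².
SI base units throughout: W = 13.46 N, H = 1.231e+09 Pa, K = 8.625e-03.
By Archard's law, V = K·W·L/H = 8.625e-03 · 13.46 · 9.393 / 1.231e+09 = 8.858e-10 m³.
Wear depth h = V/A = 8.858e-10 / 1.929e-05 = 4.592e-05 m.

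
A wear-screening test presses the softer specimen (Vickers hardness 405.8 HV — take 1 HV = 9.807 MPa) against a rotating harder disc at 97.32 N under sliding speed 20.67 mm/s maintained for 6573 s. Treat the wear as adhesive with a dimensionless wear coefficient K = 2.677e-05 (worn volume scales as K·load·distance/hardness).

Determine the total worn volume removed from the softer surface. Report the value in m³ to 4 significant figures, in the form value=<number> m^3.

value=8.894e-11 m^3

The computation carries full precision. The intermediates are shown rounded — rounded just once, at four significant figures.
Convert: Sliding speed v = 20.67 mm/s = 0.02067 m/s. The distance L = v·t = 0.02067 m/s × 6573 s = 135.9 m.
Convert: Hardness H = 405.8 HV × 9.807 MPa/HV = 3980 MPa = 3.980e+09 Pa.
SI base units throughout: W = 97.32 N, H = 3.980e+09 Pa, K = 2.677e-05.
Apply Archard: V = K·W·L/H = 2.677e-05 · 97.32 · 135.9 / 3.980e+09 = 8.894e-11 m³.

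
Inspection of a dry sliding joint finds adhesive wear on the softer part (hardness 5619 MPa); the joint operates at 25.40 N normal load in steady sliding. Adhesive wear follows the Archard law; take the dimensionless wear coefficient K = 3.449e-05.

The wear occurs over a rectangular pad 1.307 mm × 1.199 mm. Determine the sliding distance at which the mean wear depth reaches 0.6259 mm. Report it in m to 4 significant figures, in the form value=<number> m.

value=6291 m

Shown intermediates are rounded — all working math carries exact precision — one final rounding, at 4 significant figures.
Convert: Hardness H = 5619 MPa = 5.619e+09 Pa.
Convert: Pad sides 1.307 mm × 1.199 mm = 0.001307 m × 0.001199 m. Contact area A = 0.001307 m × 0.001199 m = 1.567e-06 m².
Convert: Depth limit h_lim = 0.6259 mm = 6.259e-04 m.
In SI base units: W = 25.40 N, H = 5.619e+09 Pa, K = 3.449e-05.
Limit volume V_lim = h_lim·A = 6.259e-04 · 1.567e-06 = 9.808e-10 m³.
Sliding life L = V_lim·H/(K·W) = 9.808e-10 · 5.619e+09 / (3.449e-05 · 25.40) = 6291 m.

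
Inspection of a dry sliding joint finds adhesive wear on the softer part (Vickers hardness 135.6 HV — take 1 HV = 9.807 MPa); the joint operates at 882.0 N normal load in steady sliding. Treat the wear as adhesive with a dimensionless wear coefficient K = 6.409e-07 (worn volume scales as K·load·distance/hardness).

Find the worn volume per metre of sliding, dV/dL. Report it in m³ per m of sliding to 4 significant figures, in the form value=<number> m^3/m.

The intermediates are shown rounded, and all arithmetic maintains exact precision. Rounded once at the end to four significant figures.
Hardness H = 135.6 HV × 9.807 MPa/HV = 1330 MPa = 1.330e+09 Pa.
Working in SI base units: W = 882.0 N, H = 1.330e+09 Pa, K = 6.409e-07.
The wear rate dV/dL = K·W/H, per unit distance: 6.409e-07 · 882.0 / 1.330e+09 = 4.251e-13 m³/m.

value=4.251e-13 m^3/m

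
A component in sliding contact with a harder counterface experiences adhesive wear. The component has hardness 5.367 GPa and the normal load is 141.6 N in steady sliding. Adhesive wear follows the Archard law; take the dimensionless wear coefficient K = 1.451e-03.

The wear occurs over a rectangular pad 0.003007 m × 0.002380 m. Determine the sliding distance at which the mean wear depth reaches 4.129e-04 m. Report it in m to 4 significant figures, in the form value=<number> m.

value=77.19 m

Intermediate values appear rounded, and the algebra maintains exact precision, and a single final rounding: 4 significant figures.
Hardness H = 5.367 GPa = 5.367e+09 Pa.
Contact area A = 0.003007 m × 0.002380 m = 7.157e-06 m².
As SI base values: W = 141.6 N, H = 5.367e+09 Pa, K = 1.451e-03.
Permissible volume V_lim = h_lim·A = 4.129e-04 · 7.157e-06 = 2.955e-09 m³.
Sliding life L = V_lim·H/(K·W) = 2.955e-09 · 5.367e+09 / (1.451e-03 · 141.6) = 77.19 m.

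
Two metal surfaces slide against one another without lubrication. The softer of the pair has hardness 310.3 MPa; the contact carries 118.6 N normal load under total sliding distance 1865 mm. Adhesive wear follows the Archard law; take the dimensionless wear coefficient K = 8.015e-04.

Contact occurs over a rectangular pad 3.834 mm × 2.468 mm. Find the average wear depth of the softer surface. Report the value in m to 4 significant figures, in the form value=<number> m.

The intermediates are displayed rounded, and each operation carries full precision; rounded once at the end: 4 significant figures.
Distance L = 1865 mm = 1.865 m.
Hardness H = 310.3 MPa = 3.103e+08 Pa.
Pad sides 3.834 mm × 2.468 mm = 0.003834 m × 0.002468 m. Contact area A = 0.003834 m × 0.002468 m = 9.462e-06 m².
As SI base values: W = 118.6 N, H = 3.103e+08 Pa, K = 8.015e-04.
Apply Archard: V = K·W·L/H = 8.015e-04 · 118.6 · 1.865 / 3.103e+08 = 5.713e-10 m³.
Mean wear depth h = V/A = 5.713e-10 / 9.462e-06 = 6.038e-05 m.

value=6.038e-05 m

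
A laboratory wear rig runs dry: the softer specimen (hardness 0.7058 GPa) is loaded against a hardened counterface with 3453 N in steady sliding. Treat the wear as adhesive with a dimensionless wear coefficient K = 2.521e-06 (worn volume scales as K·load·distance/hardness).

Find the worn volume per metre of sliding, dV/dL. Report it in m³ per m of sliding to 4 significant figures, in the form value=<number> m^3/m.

value=1.233e-11 m^3/m

All working math holds full float precision — the intermediates are displayed rounded, and rounded just once: 4 significant figures.
Hardness H = 0.7058 GPa = 7.058e+08 Pa.
Working in SI base units: W = 3453 N, H = 7.058e+08 Pa, K = 2.521e-06.
Wear rate dV/dL = K·W/H (no L dependence): 2.521e-06 · 3453 / 7.058e+08 = 1.233e-11 m³/m.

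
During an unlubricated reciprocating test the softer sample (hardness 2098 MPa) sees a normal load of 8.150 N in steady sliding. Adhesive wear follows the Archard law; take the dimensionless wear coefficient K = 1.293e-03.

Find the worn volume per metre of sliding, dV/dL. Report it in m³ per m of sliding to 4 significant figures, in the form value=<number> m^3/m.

Intermediate values are shown rounded. All working math keeps full precision, and rounded just once, at 4 significant digits.
Hardness H = 2098 MPa = 2.098e+09 Pa.
As SI base values: W = 8.150 N, H = 2.098e+09 Pa, K = 1.293e-03.
Rate of wear dV/dL = K·W/H, per unit distance: 1.293e-03 · 8.150 / 2.098e+09 = 5.023e-12 m³/m.

value=5.023e-12 m^3/m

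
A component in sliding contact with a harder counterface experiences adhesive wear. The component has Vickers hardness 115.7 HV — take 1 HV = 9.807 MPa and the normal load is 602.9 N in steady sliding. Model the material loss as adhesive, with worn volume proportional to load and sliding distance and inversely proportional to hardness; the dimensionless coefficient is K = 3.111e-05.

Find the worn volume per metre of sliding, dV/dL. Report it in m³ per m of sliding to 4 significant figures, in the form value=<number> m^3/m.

value=1.653e-11 m^3/m

The algebra maintains full precision, and intermediate values are displayed rounded — rounded once at the end: 4 significant figures.
Hardness H = 115.7 HV × 9.807 MPa/HV = 1135 MPa = 1.135e+09 Pa.
In SI base units, W = 602.9 N, H = 1.135e+09 Pa, K = 3.111e-05.
Volumetric rate dV/dL = K·W/H (no L dependence): 3.111e-05 · 602.9 / 1.135e+09 = 1.653e-11 m³/m.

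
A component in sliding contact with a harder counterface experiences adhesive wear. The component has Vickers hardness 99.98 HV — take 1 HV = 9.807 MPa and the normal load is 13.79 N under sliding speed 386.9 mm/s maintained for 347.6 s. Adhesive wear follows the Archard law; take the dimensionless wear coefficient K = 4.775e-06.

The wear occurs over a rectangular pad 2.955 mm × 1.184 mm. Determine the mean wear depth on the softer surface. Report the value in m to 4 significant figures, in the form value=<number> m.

value=2.581e-06 m

Intermediate values appear rounded, and the algebra keeps full precision — a single final rounding, at four significant figures.
Sliding speed v = 386.9 mm/s = 0.3869 m/s. Total distance L = v·t = 0.3869 m/s × 347.6 s = 134.5 m.
Hardness H = 99.98 HV × 9.807 MPa/HV = 980.5 MPa = 9.805e+08 Pa.
Pad sides 2.955 mm × 1.184 mm = 0.002955 m × 0.001184 m. Contact area A = 0.002955 m × 0.001184 m = 3.499e-06 m².
In SI base units: W = 13.79 N, H = 9.805e+08 Pa, K = 4.775e-06.
Archard volume V = K·W·L/H = 4.775e-06 · 13.79 · 134.5 / 9.805e+08 = 9.032e-12 m³.
Mean wear depth h = V/A = 9.032e-12 / 3.499e-06 = 2.581e-06 m.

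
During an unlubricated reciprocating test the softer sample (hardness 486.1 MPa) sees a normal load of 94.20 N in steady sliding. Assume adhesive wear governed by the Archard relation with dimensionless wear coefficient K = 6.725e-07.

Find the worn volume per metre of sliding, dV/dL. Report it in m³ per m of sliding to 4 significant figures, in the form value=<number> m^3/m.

Printed values are rounded. The computation maintains full precision, and rounded just once to 4 significant figures.
Convert: Hardness H = 486.1 MPa = 4.861e+08 Pa.
In SI base units, W = 94.20 N, H = 4.861e+08 Pa, K = 6.725e-07.
Rate of wear dV/dL = K·W/H, so: 6.725e-07 · 94.20 / 4.861e+08 = 1.303e-13 m³/m.

value=1.303e-13 m^3/m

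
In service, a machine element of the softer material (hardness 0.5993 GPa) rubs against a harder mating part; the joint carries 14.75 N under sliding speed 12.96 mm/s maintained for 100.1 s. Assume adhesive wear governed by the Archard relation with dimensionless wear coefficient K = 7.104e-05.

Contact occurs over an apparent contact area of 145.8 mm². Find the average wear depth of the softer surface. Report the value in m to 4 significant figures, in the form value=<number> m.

Intermediates are printed rounded, and all arithmetic maintains full precision, and one last rounding to 4 significant figures.
Sliding speed v = 12.96 mm/s = 0.01296 m/s. Total distance L = v·t = 0.01296 m/s × 100.1 s = 1.297 m.
Hardness H = 0.5993 GPa = 5.993e+08 Pa.
Contact area A = 145.8 mm² = 1.458e-04 m².
SI base units throughout: W = 14.75 N, H = 5.993e+08 Pa, K = 7.104e-05.
Wear volume V = K·W·L/H = 7.104e-05 · 14.75 · 1.297 / 5.993e+08 = 2.268e-12 m³.
Mean wear depth h = V/A = 2.268e-12 / 1.458e-04 = 1.556e-08 m.

value=1.556e-08 m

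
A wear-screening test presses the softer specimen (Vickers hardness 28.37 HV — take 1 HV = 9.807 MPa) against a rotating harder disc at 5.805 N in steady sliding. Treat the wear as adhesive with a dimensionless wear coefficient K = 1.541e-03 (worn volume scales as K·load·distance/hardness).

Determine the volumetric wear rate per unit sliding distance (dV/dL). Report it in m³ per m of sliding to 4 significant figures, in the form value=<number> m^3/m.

value=3.215e-11 m^3/m

Every step runs at full precision; quoted intermediates are rounded — one last rounding: 4 significant figures.
Hardness H = 28.37 HV × 9.807 MPa/HV = 278.2 MPa = 2.782e+08 Pa.
Collected in SI base units: W = 5.805 N, H = 2.782e+08 Pa, K = 1.541e-03.
Rate of wear dV/dL = K·W/H (independent of L): 1.541e-03 · 5.805 / 2.782e+08 = 3.215e-11 m³/m.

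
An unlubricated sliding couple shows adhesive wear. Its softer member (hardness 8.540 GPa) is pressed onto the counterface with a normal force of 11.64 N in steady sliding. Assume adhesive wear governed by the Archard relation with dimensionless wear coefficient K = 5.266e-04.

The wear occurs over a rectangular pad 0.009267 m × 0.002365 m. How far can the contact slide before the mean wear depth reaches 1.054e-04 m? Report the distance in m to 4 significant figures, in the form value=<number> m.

value=3218 m

Intermediates are displayed rounded, and the algebra carries full float precision — one final rounding to 4 significant figures.
Convert: Hardness H = 8.540 GPa = 8.540e+09 Pa.
Convert: Contact area A = 0.009267 m × 0.002365 m = 2.192e-05 m².
In SI base units: W = 11.64 N, H = 8.540e+09 Pa, K = 5.266e-04.
Limit volume V_lim = h_lim·A = 1.054e-04 · 2.192e-05 = 2.310e-09 m³.
Sliding life L = V_lim·H/(K·W) = 2.310e-09 · 8.540e+09 / (5.266e-04 · 11.64) = 3218 m.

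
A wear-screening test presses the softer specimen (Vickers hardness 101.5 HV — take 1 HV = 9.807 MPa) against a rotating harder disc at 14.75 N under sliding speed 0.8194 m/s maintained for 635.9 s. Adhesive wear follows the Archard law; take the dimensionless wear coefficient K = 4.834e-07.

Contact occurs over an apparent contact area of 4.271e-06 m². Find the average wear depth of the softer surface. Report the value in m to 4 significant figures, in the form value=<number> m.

value=8.739e-07 m

Intermediates are shown rounded — the computation runs at exact precision, and a single final rounding, at 4 significant figures.
Distance L = v·t = 0.8194 m/s × 635.9 s = 521.1 m.
Hardness H = 101.5 HV × 9.807 MPa/HV = 995.4 MPa = 9.954e+08 Pa.
Collected in SI base units: W = 14.75 N, H = 9.954e+08 Pa, K = 4.834e-07.
Apply Archard: V = K·W·L/H = 4.834e-07 · 14.75 · 521.1 / 9.954e+08 = 3.732e-12 m³.
Mean wear depth h = V/A = 3.732e-12 / 4.271e-06 = 8.739e-07 m.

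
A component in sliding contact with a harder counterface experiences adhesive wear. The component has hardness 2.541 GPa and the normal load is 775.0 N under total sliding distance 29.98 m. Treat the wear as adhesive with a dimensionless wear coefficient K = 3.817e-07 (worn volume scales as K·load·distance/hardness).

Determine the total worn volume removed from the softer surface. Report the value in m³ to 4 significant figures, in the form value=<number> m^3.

value=3.490e-12 m^3

Intermediates are printed rounded. The computation keeps full precision. Rounded just once to 4 significant figures.
Hardness H = 2.541 GPa = 2.541e+09 Pa.
SI base units throughout: W = 775.0 N, H = 2.541e+09 Pa, K = 3.817e-07.
Worn volume V = K·W·L/H = 3.817e-07 · 775.0 · 29.98 / 2.541e+09 = 3.490e-12 m³.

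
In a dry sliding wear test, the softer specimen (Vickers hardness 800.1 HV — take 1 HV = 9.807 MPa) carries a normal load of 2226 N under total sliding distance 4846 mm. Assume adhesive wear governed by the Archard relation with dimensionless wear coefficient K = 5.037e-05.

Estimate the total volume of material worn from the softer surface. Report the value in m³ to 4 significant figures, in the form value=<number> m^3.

value=6.925e-11 m^3

All working math runs at full precision — quoted intermediates are rounded; a lone final rounding to 4 significant figures.
Convert: Distance covered L = 4846 mm = 4.846 m.
Convert: Hardness H = 800.1 HV × 9.807 MPa/HV = 7847 MPa = 7.847e+09 Pa.
SI base units throughout: W = 2226 N, H = 7.847e+09 Pa, K = 5.037e-05.
Worn volume V = K·W·L/H = 5.037e-05 · 2226 · 4.846 / 7.847e+09 = 6.925e-11 m³.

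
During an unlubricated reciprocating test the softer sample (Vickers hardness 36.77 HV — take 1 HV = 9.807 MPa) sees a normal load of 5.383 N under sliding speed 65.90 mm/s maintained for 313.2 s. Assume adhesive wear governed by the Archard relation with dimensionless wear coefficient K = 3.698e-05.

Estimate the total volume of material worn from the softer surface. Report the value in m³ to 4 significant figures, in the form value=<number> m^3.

value=1.139e-11 m^3

Intermediate values are shown rounded; every step carries exact precision. Rounded just once to 4 significant figures.
Sliding speed v = 65.90 mm/s = 0.06590 m/s. Distance L = v·t = 0.06590 m/s × 313.2 s = 20.64 m.
Hardness H = 36.77 HV × 9.807 MPa/HV = 360.6 MPa = 3.606e+08 Pa.
Expressed in SI base units: W = 5.383 N, H = 3.606e+08 Pa, K = 3.698e-05.
Wear volume V = K·W·L/H = 3.698e-05 · 5.383 · 20.64 / 3.606e+08 = 1.139e-11 m³.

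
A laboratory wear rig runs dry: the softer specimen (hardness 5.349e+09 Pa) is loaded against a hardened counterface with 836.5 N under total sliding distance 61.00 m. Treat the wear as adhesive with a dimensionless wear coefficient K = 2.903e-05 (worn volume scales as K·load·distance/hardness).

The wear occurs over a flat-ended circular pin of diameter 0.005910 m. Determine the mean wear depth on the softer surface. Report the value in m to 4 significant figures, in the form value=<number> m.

The intermediates appear rounded; every step runs at full float precision. Rounded just once to 4 significant figures.
Convert: Contact area A = π·d²/4 = π·(0.005910 m)²/4 = 2.743e-05 m².
Collected in SI base units: W = 836.5 N, H = 5.349e+09 Pa, K = 2.903e-05.
Wear volume V = K·W·L/H = 2.903e-05 · 836.5 · 61.00 / 5.349e+09 = 2.769e-10 m³.
Mean wear depth h = V/A = 2.769e-10 / 2.743e-05 = 1.009e-05 m.

value=1.009e-05 m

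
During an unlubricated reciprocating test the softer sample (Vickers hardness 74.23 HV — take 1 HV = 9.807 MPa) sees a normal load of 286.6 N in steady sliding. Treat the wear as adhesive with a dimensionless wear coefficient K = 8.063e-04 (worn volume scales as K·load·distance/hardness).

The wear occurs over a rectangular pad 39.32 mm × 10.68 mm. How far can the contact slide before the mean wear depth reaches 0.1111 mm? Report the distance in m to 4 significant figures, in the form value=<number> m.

value=147.0 m

Shown intermediates are rounded; each operation runs at full precision — one final rounding, at 4 significant figures.
Hardness H = 74.23 HV × 9.807 MPa/HV = 728.0 MPa = 7.280e+08 Pa.
Pad sides 39.32 mm × 10.68 mm = 0.03932 m × 0.01068 m. Contact area A = 0.03932 m × 0.01068 m = 4.199e-04 m².
Depth limit h_lim = 0.1111 mm = 1.111e-04 m.
Restated in SI base units: W = 286.6 N, H = 7.280e+08 Pa, K = 8.063e-04.
Volume at the limit: V_lim = h_lim·A = 1.111e-04 · 4.199e-04 = 4.666e-08 m³.
So the life L = V_lim·H/(K·W) = 4.666e-08 · 7.280e+08 / (8.063e-04 · 286.6) = 147.0 m.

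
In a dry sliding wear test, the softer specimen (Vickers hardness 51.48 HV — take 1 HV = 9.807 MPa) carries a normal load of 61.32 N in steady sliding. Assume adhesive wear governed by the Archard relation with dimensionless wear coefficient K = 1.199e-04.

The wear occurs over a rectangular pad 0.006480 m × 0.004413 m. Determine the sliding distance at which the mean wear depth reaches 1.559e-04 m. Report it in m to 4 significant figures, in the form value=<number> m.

value=306.1 m

Intermediate values are displayed rounded, and every step carries exact precision — a lone final rounding, at four significant digits.
Convert: Hardness H = 51.48 HV × 9.807 MPa/HV = 504.9 MPa = 5.049e+08 Pa.
Convert: Contact area A = 0.006480 m × 0.004413 m = 2.860e-05 m².
Working in SI base units: W = 61.32 N, H = 5.049e+08 Pa, K = 1.199e-04.
Permissible volume V_lim = h_lim·A = 1.559e-04 · 2.860e-05 = 4.458e-09 m³.
Life L = V_lim·H/(K·W) = 4.458e-09 · 5.049e+08 / (1.199e-04 · 61.32) = 306.1 m.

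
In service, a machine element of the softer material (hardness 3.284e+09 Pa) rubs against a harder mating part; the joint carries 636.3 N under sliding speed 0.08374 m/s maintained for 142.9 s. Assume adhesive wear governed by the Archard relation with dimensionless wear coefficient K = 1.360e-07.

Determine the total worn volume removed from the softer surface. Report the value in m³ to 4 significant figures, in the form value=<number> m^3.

All working math holds exact precision. Printed values are rounded. Rounded just once: four significant digits.
Sliding distance L = v·t = 0.08374 m/s × 142.9 s = 11.97 m.
In SI base units: W = 636.3 N, H = 3.284e+09 Pa, K = 1.360e-07.
Volume removed: V = K·W·L/H = 1.360e-07 · 636.3 · 11.97 / 3.284e+09 = 3.153e-13 m³.

value=3.153e-13 m^3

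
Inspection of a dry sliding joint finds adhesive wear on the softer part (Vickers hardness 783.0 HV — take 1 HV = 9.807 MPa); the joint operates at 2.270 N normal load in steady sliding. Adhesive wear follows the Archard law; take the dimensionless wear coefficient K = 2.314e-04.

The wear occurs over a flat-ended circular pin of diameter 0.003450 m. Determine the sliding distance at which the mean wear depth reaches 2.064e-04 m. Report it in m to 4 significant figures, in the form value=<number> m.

The intermediates are displayed rounded, and every step carries full precision — a lone final rounding: four significant figures.
Hardness H = 783.0 HV × 9.807 MPa/HV = 7679 MPa = 7.679e+09 Pa.
Contact area A = π·d²/4 = π·(0.003450 m)²/4 = 9.348e-06 m².
Working in SI base units: W = 2.270 N, H = 7.679e+09 Pa, K = 2.314e-04.
Allowed volume V_lim = h_lim·A = 2.064e-04 · 9.348e-06 = 1.929e-09 m³.
Inverting, life L = V_lim·H/(K·W) = 1.929e-09 · 7.679e+09 / (2.314e-04 · 2.270) = 2.821e+04 m.

value=2.821e+04 m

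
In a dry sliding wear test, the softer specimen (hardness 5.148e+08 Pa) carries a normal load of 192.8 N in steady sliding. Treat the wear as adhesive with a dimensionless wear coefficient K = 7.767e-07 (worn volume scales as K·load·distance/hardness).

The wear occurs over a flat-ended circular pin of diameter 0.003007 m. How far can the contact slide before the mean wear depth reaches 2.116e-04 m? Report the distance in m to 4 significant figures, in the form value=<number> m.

Every step keeps exact precision, and intermediate values appear rounded. Rounded just once, at 4 significant figures.
Convert: Contact area A = π·d²/4 = π·(0.003007 m)²/4 = 7.102e-06 m².
Collected in SI base units: W = 192.8 N, H = 5.148e+08 Pa, K = 7.767e-07.
Allowed volume V_lim = h_lim·A = 2.116e-04 · 7.102e-06 = 1.503e-09 m³.
Life L = V_lim·H/(K·W) = 1.503e-09 · 5.148e+08 / (7.767e-07 · 192.8) = 5166 m.

value=5166 m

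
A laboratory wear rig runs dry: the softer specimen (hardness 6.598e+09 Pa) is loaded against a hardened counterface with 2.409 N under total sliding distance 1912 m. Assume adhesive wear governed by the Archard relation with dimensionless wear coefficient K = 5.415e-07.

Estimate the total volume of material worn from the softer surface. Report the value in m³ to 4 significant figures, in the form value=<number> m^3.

All working math runs at full float precision. Intermediate values are shown rounded. Rounded just once: 4 significant digits.
Restated in SI base units: W = 2.409 N, H = 6.598e+09 Pa, K = 5.415e-07.
Archard relation: V = K·W·L/H = 5.415e-07 · 2.409 · 1912 / 6.598e+09 = 3.780e-13 m³.

value=3.780e-13 m^3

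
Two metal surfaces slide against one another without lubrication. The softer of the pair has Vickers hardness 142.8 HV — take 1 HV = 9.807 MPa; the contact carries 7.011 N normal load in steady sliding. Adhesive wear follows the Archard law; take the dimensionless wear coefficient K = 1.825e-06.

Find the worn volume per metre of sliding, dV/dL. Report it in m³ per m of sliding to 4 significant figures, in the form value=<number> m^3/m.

Every step holds exact precision — intermediate values are printed rounded; one final rounding: four significant figures.
Hardness H = 142.8 HV × 9.807 MPa/HV = 1400 MPa = 1.400e+09 Pa.
In SI base units: W = 7.011 N, H = 1.400e+09 Pa, K = 1.825e-06.
Volumetric rate dV/dL = K·W/H — distance-free: 1.825e-06 · 7.011 / 1.400e+09 = 9.136e-15 m³/m.

value=9.136e-15 m^3/m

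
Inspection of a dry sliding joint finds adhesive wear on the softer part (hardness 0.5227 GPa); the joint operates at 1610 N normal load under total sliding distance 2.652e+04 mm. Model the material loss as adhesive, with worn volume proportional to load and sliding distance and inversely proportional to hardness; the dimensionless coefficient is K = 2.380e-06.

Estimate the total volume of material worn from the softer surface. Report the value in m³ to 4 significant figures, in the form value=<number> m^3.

value=1.944e-10 m^3

The intermediates appear rounded, and all working math maintains full precision. Rounded once at the end: four significant figures.
Distance L = 2.652e+04 mm = 26.52 m.
Hardness H = 0.5227 GPa = 5.227e+08 Pa.
Collected in SI base units: W = 1610 N, H = 5.227e+08 Pa, K = 2.380e-06.
By Archard's law, V = K·W·L/H = 2.380e-06 · 1610 · 26.52 / 5.227e+08 = 1.944e-10 m³.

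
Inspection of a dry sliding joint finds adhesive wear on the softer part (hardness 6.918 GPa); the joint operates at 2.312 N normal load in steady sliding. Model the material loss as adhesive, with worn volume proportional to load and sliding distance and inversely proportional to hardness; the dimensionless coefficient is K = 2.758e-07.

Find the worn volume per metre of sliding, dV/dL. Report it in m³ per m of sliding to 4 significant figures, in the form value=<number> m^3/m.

value=9.217e-17 m^3/m

Every step runs at full float precision. Intermediate values are printed rounded; rounded once at the end: four significant figures.
Hardness H = 6.918 GPa = 6.918e+09 Pa.
Working in SI base units: W = 2.312 N, H = 6.918e+09 Pa, K = 2.758e-07.
Wear rate dV/dL = K·W/H: 2.758e-07 · 2.312 / 6.918e+09 = 9.217e-17 m³/m.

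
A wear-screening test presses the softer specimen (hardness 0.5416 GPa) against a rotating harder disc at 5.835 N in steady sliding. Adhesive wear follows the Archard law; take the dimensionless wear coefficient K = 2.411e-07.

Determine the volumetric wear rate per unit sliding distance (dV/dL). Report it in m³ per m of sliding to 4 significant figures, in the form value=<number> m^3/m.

All working math maintains full float precision — intermediate values appear rounded. Rounded once at the end to 4 significant figures.
Convert: Hardness H = 0.5416 GPa = 5.416e+08 Pa.
SI base units throughout: W = 5.835 N, H = 5.416e+08 Pa, K = 2.411e-07.
Rate of wear dV/dL = K·W/H, per unit distance: 2.411e-07 · 5.835 / 5.416e+08 = 2.598e-15 m³/m.

value=2.598e-15 m^3/m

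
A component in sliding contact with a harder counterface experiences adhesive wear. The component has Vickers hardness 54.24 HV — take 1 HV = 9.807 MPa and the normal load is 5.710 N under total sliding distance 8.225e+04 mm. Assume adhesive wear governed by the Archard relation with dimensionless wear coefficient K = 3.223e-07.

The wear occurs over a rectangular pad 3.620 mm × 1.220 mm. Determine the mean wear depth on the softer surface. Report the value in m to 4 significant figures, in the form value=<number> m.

value=6.443e-08 m

Every step maintains exact precision, and the intermediates are displayed rounded, and one last rounding to 4 significant figures.
Convert: Total distance L = 8.225e+04 mm = 82.25 m.
Convert: Hardness H = 54.24 HV × 9.807 MPa/HV = 531.9 MPa = 5.319e+08 Pa.
Convert: Pad sides 3.620 mm × 1.220 mm = 0.003620 m × 0.001220 m. Contact area A = 0.003620 m × 0.001220 m = 4.416e-06 m².
Collected in SI base units: W = 5.710 N, H = 5.319e+08 Pa, K = 3.223e-07.
Archard relation: V = K·W·L/H = 3.223e-07 · 5.710 · 82.25 / 5.319e+08 = 2.846e-13 m³.
Wear depth h = V/A = 2.846e-13 / 4.416e-06 = 6.443e-08 m.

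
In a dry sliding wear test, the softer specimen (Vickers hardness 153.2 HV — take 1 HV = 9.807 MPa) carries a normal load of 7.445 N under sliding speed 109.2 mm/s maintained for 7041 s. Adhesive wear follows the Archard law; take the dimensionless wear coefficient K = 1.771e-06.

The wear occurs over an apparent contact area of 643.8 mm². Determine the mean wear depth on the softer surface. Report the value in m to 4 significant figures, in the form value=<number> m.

value=1.048e-08 m

The algebra holds full float precision. Printed values are rounded. Rounded just once to four significant digits.
Convert: Sliding speed v = 109.2 mm/s = 0.1092 m/s. Distance L = v·t = 0.1092 m/s × 7041 s = 768.9 m.
Convert: Hardness H = 153.2 HV × 9.807 MPa/HV = 1502 MPa = 1.502e+09 Pa.
Convert: Contact area A = 643.8 mm² = 6.438e-04 m².
Working in SI base units: W = 7.445 N, H = 1.502e+09 Pa, K = 1.771e-06.
Volume removed: V = K·W·L/H = 1.771e-06 · 7.445 · 768.9 / 1.502e+09 = 6.748e-12 m³.
Depth h = V/A = 6.748e-12 / 6.438e-04 = 1.048e-08 m.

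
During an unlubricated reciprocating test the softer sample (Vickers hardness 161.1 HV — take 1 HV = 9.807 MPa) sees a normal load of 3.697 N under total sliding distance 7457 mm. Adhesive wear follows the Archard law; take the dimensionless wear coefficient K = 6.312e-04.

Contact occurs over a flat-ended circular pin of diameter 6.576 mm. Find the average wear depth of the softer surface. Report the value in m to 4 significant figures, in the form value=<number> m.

value=3.243e-07 m

Intermediates are displayed rounded; the computation keeps full float precision; one last rounding, at 4 significant digits.
Distance covered L = 7457 mm = 7.457 m.
Hardness H = 161.1 HV × 9.807 MPa/HV = 1580 MPa = 1.580e+09 Pa.
Pin diameter d = 6.576 mm = 0.006576 m. Contact area A = π·d²/4 = π·(0.006576 m)²/4 = 3.396e-05 m².
As SI base values: W = 3.697 N, H = 1.580e+09 Pa, K = 6.312e-04.
Volume removed: V = K·W·L/H = 6.312e-04 · 3.697 · 7.457 / 1.580e+09 = 1.101e-11 m³.
Wear depth h = V/A = 1.101e-11 / 3.396e-05 = 3.243e-07 m.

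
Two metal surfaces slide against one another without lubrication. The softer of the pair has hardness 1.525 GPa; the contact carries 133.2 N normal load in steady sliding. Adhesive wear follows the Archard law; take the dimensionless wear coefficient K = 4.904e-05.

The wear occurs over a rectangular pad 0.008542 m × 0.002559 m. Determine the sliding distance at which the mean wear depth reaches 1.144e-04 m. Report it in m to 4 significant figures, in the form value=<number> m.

value=583.8 m

The intermediates are printed rounded, and all working math runs at full precision — a single final rounding to four significant figures.
Convert: Hardness H = 1.525 GPa = 1.525e+09 Pa.
Convert: Contact area A = 0.008542 m × 0.002559 m = 2.186e-05 m².
Expressed in SI base units: W = 133.2 N, H = 1.525e+09 Pa, K = 4.904e-05.
Permissible volume V_lim = h_lim·A = 1.144e-04 · 2.186e-05 = 2.501e-09 m³.
Sliding life L = V_lim·H/(K·W) = 2.501e-09 · 1.525e+09 / (4.904e-05 · 133.2) = 583.8 m.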